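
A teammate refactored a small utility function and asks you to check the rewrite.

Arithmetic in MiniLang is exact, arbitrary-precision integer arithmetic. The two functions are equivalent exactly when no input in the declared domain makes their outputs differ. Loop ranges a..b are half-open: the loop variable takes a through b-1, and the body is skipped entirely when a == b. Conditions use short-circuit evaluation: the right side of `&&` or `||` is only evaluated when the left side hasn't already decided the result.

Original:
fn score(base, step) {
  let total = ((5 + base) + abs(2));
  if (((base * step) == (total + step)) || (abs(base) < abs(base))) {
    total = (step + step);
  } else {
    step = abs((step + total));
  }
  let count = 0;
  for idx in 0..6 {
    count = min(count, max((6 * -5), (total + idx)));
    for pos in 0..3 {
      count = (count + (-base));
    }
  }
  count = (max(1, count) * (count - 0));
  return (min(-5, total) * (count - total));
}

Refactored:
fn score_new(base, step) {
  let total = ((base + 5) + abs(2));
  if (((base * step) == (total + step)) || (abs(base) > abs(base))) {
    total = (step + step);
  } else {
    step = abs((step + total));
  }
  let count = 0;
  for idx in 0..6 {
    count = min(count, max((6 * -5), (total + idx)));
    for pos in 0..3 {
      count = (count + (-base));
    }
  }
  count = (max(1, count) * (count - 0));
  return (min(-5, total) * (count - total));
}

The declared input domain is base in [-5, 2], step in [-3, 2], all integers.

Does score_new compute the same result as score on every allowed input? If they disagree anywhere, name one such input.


Equivalent — the differences include comparison usage differs, yet no declared input distinguishes the two.
Tracing base=-2, step=-1: score: total becomes 5; next (((base * step) == (total + step)) || (abs(base) < abs(base))) evaluates to false; next step becomes 4; next count becomes 0; next at idx=0:; next count becomes 0; next at pos=0:; next count becomes 2; next at pos=1:; next count becomes 4; next at pos=2:; next count becomes 6; next at idx=1:; next count becomes 6; next at pos=0:; next count becomes 8; next at pos=1:; next count becomes 10; next at pos=2:; next count becomes 12; next at idx=2:; next count becomes 7; next at pos=0:; next count becomes 9; next at pos=1:; next count becomes 11; next at pos=2:; next count becomes 13; next at idx=3:; next count becomes 8; next at pos=0:; next count becomes 10; next at pos=1:; next count becomes 12; next at pos=2:; next count becomes 14; next at idx=4:; next count becomes 9; next at pos=0:; next count becomes 11; next at pos=1:; next count becomes 13; next at pos=2:; next count becomes 15; next at idx=5:; next count becomes 10; next at pos=0:; next count becomes 12; next at pos=1:; next count becomes 14; next at pos=2:; next count becomes 16; next count becomes 256; next final value -1255 | score_new: total becomes 5; next (((base * step) == (total + step)) || (abs(base) > abs(base))) evaluates to false; next step becomes 4; next count becomes 0; next at idx=0:; next count becomes 0; next at pos=0:; next count becomes 2; next at pos=1:; next count becomes 4; next at pos=2:; next count becomes 6; next at idx=1:; next count becomes 6; next at pos=0:; next count becomes 8; next at pos=1:; next count becomes 10; next at pos=2:; next count becomes 12; next at idx=2:; next count becomes 7; next at pos=0:; next count becomes 9; next at pos=1:; next count becomes 11; next at pos=2:; next count becomes 13; next at idx=3:; next count becomes 8; next at pos=0:; next count becomes 10; next at pos=1:; next count becomes 12; next at pos=2:; next count becomes 14; next at idx=4:; next count becomes 9; next at pos=0:; next count becomes 11; next at pos=1:; next count becomes 13; next at pos=2:; next count becomes 15; next at idx=5:; next count becomes 10; next at pos=0:; next count becomes 12; next at pos=1:; next count becomes 14; next at pos=2:; next count becomes 16; next count becomes 256; next final value -1255 — matching result -1255.
Across all 48 domain points the two functions coincide.
verdict: equivalent


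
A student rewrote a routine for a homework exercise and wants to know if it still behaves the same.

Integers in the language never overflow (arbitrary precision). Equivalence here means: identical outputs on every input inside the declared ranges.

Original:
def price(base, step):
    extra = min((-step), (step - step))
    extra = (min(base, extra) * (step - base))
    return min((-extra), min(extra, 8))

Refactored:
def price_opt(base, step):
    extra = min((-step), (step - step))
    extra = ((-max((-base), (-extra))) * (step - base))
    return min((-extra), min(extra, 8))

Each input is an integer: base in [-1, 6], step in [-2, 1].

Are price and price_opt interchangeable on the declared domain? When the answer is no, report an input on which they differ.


Differences: min/max/abs usage differs — yet all 32 inputs agree.
verdict: equivalent


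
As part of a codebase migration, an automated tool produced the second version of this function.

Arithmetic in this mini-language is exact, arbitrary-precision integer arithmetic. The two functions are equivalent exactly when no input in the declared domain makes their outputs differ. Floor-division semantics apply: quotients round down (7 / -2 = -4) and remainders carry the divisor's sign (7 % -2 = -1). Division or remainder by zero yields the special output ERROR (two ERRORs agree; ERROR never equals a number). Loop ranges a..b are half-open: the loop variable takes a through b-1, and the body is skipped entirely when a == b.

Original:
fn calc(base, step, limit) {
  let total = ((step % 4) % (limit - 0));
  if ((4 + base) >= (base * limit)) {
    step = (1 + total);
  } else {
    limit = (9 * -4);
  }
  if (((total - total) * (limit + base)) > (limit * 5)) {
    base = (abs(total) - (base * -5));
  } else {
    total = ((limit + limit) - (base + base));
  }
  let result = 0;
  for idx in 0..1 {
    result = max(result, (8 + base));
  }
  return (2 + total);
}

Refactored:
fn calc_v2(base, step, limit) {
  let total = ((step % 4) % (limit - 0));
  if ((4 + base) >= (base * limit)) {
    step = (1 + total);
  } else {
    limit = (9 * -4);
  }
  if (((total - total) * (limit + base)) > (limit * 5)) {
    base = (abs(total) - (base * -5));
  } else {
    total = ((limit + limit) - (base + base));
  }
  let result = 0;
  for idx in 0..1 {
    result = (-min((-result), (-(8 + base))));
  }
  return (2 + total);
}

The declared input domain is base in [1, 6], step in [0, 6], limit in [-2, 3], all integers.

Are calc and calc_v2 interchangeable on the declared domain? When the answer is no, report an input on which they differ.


Changes here: min/max/abs usage differs; the full 252-point sweep finds no disagreement.
verdict: equivalent


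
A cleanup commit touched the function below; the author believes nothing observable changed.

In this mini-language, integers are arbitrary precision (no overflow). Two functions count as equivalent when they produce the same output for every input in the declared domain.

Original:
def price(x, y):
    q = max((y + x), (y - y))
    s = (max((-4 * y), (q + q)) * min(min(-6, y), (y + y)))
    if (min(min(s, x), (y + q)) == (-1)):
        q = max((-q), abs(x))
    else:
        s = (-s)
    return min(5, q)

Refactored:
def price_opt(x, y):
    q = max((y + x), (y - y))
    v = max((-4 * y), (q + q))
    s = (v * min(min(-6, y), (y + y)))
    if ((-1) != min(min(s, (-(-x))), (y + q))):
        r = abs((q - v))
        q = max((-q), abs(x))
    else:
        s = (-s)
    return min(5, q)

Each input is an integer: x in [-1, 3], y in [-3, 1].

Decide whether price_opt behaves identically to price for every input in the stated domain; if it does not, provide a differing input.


Evaluate both at x=-1, y=-3.
price: q=0, then s=-72, then (min(min(s, x), (y + q)) == (-1)) is false, then s=72, then returns 0
price_opt: q=0, then v=12, then s=-72, then ((-1) != min(min(s, (-(-x))), (y + q))) is true, then r=12, then q=1, then returns 1
0 != 1, so the rewrite changes behavior.
verdict: not equivalent; witness: x=-1, y=-3


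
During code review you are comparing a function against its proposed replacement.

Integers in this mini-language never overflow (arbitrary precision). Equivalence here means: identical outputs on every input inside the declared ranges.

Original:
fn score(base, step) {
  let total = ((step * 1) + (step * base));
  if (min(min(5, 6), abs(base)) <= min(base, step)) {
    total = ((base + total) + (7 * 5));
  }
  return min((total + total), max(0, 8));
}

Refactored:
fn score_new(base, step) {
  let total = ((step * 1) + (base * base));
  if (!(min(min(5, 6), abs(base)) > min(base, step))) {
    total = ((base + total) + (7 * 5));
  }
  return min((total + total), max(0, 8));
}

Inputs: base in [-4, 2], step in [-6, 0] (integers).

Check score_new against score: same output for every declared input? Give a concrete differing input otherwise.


Run the pair on base=-4, step=-1.
score: total = 3; (min(min(5, 6), abs(base)) <= min(base, step)) -> false; return 6
score_new: total = 15; (!(min(min(5, 6), abs(base)) > min(base, step))) -> false; return 8
6 vs 8 — the two versions disagree here.
verdict: not equivalent; witness: base=-4, step=-1


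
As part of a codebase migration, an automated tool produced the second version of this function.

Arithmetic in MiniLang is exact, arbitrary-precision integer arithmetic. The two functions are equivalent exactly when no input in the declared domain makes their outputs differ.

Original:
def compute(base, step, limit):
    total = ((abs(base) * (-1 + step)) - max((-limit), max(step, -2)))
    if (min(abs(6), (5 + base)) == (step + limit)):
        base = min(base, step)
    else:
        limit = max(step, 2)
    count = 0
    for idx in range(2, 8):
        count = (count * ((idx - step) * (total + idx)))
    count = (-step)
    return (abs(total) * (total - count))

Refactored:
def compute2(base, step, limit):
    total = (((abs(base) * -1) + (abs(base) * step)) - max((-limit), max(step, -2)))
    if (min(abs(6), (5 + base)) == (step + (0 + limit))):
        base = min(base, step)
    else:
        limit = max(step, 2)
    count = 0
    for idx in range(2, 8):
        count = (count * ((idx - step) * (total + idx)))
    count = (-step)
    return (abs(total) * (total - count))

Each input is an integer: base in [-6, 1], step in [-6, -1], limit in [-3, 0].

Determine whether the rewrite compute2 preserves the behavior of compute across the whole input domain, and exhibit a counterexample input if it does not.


Differences: constant usage differs; and arithmetic usage differs; and min/max/abs usage differs — yet all 192 inputs agree.
verdict: equivalent


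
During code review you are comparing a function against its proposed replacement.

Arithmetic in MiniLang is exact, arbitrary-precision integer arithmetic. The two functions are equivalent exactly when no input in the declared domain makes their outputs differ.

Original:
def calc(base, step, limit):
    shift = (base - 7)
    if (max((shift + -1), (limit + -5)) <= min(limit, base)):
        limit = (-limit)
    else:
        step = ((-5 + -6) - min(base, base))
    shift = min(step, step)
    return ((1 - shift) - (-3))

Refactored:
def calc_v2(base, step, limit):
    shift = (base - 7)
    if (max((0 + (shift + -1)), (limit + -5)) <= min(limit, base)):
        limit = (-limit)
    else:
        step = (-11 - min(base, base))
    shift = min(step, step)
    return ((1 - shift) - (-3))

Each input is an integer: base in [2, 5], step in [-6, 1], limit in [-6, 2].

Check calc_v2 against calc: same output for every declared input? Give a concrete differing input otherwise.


The two are interchangeable: constant usage differs, and every declared input agrees.
One worked example (base=5, step=-1, limit=-6) — calc: shift := -2 | (max((shift + -1), (limit + -5)) <= min(limit, base)): false | step := -16 | shift := -16 | result 20; calc_v2: shift := -2 | (max((0 + (shift + -1)), (limit + -5)) <= min(limit, base)): false | step := -16 | shift := -16 | result 20; agreement on 20.
Across all 288 domain points the two functions coincide.
verdict: equivalent


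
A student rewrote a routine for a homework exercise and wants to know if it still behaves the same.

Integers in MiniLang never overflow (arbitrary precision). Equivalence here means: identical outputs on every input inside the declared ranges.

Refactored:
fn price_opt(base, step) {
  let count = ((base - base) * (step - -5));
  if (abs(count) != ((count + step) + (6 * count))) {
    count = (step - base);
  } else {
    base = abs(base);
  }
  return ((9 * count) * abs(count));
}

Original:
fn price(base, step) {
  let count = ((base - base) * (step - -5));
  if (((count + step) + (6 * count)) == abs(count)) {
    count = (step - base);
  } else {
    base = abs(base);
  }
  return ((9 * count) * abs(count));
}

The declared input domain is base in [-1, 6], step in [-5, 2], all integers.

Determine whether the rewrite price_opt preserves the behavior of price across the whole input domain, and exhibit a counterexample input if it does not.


There is a counterexample at base=-1, step=-5: 0 on one side, -144 on the other.
price: count := 0 | (((count + step) + (6 * count)) == abs(count)): false | base := 1 | result 0
price_opt: count := 0 | (abs(count) != ((count + step) + (6 * count))): true | count := -4 | result -144
verdict: not equivalent; witness: base=-1, step=-5


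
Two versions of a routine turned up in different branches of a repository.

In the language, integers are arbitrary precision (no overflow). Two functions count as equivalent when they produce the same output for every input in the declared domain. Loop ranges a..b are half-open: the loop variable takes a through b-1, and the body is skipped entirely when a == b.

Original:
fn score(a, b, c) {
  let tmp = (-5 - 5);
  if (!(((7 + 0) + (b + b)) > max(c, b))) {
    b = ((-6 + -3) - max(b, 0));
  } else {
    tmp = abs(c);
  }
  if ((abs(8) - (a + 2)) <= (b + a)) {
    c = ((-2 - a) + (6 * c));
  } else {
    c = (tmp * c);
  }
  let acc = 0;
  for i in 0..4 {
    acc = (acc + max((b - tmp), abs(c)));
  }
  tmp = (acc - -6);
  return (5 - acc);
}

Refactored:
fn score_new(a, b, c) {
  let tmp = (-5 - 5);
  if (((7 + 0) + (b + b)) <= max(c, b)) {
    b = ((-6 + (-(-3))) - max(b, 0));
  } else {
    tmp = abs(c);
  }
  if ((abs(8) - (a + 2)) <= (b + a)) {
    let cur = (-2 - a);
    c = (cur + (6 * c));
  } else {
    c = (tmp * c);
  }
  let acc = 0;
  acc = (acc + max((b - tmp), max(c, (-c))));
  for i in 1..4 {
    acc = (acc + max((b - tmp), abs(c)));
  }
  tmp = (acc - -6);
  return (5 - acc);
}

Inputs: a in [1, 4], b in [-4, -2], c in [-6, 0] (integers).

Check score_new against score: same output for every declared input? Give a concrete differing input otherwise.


Input a=1, b=-4, c=0: 1 from score versus -23 from score_new.
verdict: not equivalent; witness: a=1, b=-4, c=0


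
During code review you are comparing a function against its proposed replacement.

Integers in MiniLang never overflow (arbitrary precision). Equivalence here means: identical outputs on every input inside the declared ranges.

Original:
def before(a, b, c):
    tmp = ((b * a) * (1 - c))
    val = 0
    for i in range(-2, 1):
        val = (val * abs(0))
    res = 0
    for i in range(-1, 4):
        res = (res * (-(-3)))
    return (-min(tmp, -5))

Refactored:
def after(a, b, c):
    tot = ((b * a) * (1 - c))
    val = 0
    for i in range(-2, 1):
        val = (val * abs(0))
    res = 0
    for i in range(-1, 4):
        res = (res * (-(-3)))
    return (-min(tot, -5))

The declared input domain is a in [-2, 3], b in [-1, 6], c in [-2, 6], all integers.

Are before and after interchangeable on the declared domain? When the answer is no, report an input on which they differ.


Changes here: local variable names differ; the full 432-point sweep finds no disagreement.
verdict: equivalent


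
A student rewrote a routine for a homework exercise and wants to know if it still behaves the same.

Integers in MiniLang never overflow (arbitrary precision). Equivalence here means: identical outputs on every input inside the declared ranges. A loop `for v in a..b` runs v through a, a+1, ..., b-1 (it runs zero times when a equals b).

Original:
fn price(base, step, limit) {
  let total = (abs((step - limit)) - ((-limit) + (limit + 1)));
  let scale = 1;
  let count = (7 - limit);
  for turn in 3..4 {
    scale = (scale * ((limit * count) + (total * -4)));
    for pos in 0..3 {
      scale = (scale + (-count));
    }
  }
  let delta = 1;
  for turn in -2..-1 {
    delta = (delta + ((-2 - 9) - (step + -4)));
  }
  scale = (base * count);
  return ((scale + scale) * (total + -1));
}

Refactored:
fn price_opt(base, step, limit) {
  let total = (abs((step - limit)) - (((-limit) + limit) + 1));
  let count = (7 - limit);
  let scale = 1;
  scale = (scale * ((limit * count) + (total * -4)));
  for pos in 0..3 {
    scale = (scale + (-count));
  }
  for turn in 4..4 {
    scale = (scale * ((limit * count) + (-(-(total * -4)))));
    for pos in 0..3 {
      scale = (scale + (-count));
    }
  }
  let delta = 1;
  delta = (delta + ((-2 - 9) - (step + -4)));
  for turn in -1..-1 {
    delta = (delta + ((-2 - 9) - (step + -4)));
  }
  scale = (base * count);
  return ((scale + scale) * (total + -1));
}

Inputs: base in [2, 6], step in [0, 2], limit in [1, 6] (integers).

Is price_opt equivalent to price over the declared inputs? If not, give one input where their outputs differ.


This is a faithful refactor — statement counts differ, plus arithmetic usage differs, plus constant usage differs, plus loop structure differs, but the computed results match everywhere.
Spot check at base=3, step=0, limit=2 — price: total becomes 1; next scale becomes 1; next count becomes 5; next at turn=3:; next scale becomes 6; next at pos=0:; next scale becomes 1; next at pos=1:; next scale becomes -4; next at pos=2:; next scale becomes -9; next delta becomes 1; next at turn=-2:; next delta becomes -6; next scale becomes 15; next final value 0. price_opt: total becomes 1; next count becomes 5; next scale becomes 1; next scale becomes 6; next at pos=0:; next scale becomes 1; next at pos=1:; next scale becomes -4; next at pos=2:; next scale becomes -9; next turn never enters its loop body; next delta becomes 1; next delta becomes -6; next turn never enters its loop body; next scale becomes 15; next final value 0. Both give 0.
Every one of the 90 inputs gives matching results.
verdict: equivalent


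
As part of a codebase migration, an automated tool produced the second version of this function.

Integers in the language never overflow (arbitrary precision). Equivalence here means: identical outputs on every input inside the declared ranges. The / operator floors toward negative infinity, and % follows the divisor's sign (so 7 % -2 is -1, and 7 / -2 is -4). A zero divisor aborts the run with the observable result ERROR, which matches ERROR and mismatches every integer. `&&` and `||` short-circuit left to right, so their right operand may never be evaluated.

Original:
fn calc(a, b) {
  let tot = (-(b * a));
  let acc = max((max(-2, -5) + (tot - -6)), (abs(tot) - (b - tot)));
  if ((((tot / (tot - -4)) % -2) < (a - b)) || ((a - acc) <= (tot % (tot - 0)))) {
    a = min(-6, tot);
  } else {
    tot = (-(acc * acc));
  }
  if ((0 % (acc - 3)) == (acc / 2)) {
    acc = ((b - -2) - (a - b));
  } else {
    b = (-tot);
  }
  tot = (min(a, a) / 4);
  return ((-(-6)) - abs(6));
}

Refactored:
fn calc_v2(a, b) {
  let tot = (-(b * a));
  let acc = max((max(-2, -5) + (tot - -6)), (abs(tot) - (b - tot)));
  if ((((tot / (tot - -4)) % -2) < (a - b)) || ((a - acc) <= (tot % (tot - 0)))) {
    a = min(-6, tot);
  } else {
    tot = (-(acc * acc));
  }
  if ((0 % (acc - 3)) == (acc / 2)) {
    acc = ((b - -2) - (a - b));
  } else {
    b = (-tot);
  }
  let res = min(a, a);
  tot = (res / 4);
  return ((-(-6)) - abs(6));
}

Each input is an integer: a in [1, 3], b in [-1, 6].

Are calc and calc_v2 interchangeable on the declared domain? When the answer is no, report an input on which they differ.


Differences: local variable names differ, statement counts differ — yet all 24 inputs agree.
verdict: equivalent


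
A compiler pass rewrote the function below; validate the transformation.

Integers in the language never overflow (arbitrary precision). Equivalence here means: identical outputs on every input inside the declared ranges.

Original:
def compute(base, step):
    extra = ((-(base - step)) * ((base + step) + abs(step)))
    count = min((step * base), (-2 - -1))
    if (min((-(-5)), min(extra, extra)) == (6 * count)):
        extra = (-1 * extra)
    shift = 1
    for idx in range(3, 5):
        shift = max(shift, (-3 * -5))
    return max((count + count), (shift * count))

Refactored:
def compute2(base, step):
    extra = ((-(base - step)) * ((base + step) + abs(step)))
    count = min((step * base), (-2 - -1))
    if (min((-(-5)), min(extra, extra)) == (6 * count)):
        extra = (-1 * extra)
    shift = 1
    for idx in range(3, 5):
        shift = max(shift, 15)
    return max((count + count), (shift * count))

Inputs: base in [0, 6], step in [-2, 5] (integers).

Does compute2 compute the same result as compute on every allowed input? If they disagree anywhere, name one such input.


The two are interchangeable: arithmetic usage differs; constant usage differs, and every declared input agrees.
As a probe, take base=5, step=2: compute runs extra=-27, then count=-1, then (min((-(-5)), min(extra, extra)) == (6 * count)) is false, then shift=1, then (idx=3), then shift=15, then (idx=4), then shift=15, then returns -2; compute2 runs extra=-27, then count=-1, then (min((-(-5)), min(extra, extra)) == (6 * count)) is false, then shift=1, then (idx=3), then shift=15, then (idx=4), then shift=15, then returns -2; both end at -2.
Every one of the 56 inputs gives matching results.
verdict: equivalent


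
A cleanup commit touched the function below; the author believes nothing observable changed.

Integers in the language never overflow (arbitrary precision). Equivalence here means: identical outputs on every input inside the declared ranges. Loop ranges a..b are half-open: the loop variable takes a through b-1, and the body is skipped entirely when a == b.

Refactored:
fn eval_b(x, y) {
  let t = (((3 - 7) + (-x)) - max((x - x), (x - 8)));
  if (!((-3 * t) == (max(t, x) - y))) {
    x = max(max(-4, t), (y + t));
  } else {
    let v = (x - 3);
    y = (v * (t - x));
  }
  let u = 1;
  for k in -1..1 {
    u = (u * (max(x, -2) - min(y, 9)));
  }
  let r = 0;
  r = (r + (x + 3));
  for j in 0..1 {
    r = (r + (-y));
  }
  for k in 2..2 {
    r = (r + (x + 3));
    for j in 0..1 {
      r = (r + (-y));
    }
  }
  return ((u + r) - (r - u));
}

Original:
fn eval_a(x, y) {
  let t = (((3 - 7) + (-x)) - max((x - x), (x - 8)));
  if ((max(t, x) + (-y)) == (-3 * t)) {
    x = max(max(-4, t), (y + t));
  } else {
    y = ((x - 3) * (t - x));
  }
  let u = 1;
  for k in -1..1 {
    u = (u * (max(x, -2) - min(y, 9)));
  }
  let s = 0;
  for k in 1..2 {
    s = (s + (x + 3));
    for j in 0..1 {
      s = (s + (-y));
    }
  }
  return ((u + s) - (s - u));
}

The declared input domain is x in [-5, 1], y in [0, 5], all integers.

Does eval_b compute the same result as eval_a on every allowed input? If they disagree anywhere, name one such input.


Run the pair on x=-5, y=0.
eval_a: t = 1; ((max(t, x) + (-y)) == (-3 * t)) -> false; y = -48; u = 1; [k=-1]; u = 46; [k=0]; u = 2116; s = 0; [k=1]; s = -2; [j=0]; s = 46; return 4232
eval_b: t = 1; (!((-3 * t) == (max(t, x) - y))) -> true; x = 1; u = 1; [k=-1]; u = 1; [k=0]; u = 1; r = 0; r = 4; [j=0]; r = 4; the k loop: no iterations; return 2
4232 vs 2 — the two versions disagree here.
verdict: not equivalent; witness: x=-5, y=0


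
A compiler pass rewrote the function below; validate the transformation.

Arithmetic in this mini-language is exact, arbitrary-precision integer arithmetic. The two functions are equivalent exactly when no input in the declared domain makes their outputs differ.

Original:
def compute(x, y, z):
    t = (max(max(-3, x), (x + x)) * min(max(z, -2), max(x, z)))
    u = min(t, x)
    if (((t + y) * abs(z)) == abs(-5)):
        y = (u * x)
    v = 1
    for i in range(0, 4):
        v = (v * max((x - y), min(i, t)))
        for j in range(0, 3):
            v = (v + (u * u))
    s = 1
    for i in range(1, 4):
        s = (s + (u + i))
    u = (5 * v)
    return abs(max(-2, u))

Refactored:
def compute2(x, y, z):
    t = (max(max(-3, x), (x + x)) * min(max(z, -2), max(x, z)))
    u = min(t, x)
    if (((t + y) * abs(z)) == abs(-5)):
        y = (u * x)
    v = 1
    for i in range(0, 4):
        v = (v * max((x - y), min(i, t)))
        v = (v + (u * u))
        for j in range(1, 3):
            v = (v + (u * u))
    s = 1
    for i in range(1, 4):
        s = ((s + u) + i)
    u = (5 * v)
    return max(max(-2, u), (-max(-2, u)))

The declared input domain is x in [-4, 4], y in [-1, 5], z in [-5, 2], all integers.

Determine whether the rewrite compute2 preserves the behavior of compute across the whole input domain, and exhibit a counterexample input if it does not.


Behavior is preserved: although statement counts differ, and arithmetic usage differs, and min/max/abs usage differs, and constant usage differs, and loop structure differs, the outputs never diverge.
Spot check at x=1, y=2, z=0 — compute: t becomes 0; next u becomes 0; next (((t + y) * abs(z)) == abs(-5)) evaluates to false; next v becomes 1; next at i=0:; next v becomes 0; next at j=0:; next v becomes 0; next at j=1:; next v becomes 0; next at j=2:; next v becomes 0; next at i=1:; next v becomes 0; next at j=0:; next v becomes 0; next at j=1:; next v becomes 0; next at j=2:; next v becomes 0; next at i=2:; next v becomes 0; next at j=0:; next v becomes 0; next at j=1:; next v becomes 0; next at j=2:; next v becomes 0; next at i=3:; next v becomes 0; next at j=0:; next v becomes 0; next at j=1:; next v becomes 0; next at j=2:; next v becomes 0; next s becomes 1; next at i=1:; next s becomes 2; next at i=2:; next s becomes 4; next at i=3:; next s becomes 7; next u becomes 0; next final value 0. compute2: t becomes 0; next u becomes 0; next (((t + y) * abs(z)) == abs(-5)) evaluates to false; next v becomes 1; next at i=0:; next v becomes 0; next v becomes 0; next at j=1:; next v becomes 0; next at j=2:; next v becomes 0; next at i=1:; next v becomes 0; next v becomes 0; next at j=1:; next v becomes 0; next at j=2:; next v becomes 0; next at i=2:; next v becomes 0; next v becomes 0; next at j=1:; next v becomes 0; next at j=2:; next v becomes 0; next at i=3:; next v becomes 0; next v becomes 0; next at j=1:; next v becomes 0; next at j=2:; next v becomes 0; next s becomes 1; next at i=1:; next s becomes 2; next at i=2:; next s becomes 4; next at i=3:; next s becomes 7; next u becomes 0; next final value 0. Both give 0.
An exhaustive pass over the 504 declared inputs shows identical outputs.
verdict: equivalent


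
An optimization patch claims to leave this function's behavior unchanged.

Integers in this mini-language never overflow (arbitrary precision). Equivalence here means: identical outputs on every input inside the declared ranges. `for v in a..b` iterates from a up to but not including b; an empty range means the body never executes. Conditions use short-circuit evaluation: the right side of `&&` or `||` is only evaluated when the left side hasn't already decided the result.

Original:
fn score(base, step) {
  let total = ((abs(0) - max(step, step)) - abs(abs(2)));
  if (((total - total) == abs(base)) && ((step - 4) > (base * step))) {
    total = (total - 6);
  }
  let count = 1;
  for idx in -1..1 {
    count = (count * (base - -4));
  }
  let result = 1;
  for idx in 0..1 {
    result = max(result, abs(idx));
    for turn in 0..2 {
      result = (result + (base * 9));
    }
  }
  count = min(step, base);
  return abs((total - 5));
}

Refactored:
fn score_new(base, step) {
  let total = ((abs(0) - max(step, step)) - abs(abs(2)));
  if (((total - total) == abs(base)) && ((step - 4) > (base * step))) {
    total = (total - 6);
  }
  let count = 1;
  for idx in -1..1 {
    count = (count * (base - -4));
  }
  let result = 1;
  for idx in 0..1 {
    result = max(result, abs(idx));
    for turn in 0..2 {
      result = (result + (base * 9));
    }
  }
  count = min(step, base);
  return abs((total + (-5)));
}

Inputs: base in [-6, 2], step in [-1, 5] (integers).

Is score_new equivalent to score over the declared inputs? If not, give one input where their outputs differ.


Differences: arithmetic usage differs — yet all 63 inputs agree.
verdict: equivalent


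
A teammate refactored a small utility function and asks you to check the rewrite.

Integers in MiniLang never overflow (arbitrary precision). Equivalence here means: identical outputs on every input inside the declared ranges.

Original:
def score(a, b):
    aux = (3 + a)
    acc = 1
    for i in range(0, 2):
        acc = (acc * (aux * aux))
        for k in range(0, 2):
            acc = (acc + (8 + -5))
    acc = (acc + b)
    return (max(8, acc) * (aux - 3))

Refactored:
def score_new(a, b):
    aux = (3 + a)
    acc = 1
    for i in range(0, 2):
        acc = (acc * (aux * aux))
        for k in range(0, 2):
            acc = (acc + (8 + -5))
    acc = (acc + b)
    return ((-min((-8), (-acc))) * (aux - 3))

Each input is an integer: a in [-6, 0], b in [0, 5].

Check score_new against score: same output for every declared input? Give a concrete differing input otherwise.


Comparing the listings, the differences include: min/max/abs usage differs.
Spot check at a=-1, b=4 — score: aux = 2; acc = 1; [i=0]; acc = 4; [k=0]; acc = 7; [k=1]; acc = 10; [i=1]; acc = 40; [k=0]; acc = 43; [k=1]; acc = 46; acc = 50; return -50. score_new: aux = 2; acc = 1; [i=0]; acc = 4; [k=0]; acc = 7; [k=1]; acc = 10; [i=1]; acc = 40; [k=0]; acc = 43; [k=1]; acc = 46; acc = 50; return -50. Both give -50.
Every one of the 42 inputs gives matching results.
verdict: equivalent


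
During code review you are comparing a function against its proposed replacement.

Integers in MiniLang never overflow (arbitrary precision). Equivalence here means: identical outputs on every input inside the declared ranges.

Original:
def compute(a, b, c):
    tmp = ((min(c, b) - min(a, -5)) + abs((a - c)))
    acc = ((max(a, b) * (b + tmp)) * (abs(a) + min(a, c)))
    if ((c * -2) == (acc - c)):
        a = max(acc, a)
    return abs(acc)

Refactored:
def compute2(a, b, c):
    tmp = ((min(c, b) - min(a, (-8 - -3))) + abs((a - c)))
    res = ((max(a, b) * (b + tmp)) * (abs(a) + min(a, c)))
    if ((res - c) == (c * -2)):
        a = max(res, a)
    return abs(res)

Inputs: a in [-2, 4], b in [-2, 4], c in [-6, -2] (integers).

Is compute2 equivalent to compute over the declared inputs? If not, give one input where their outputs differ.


Reading the diff, among the changes: local variable names differ, plus constant usage differs, plus arithmetic usage differs.
As a probe, take a=-2, b=3, c=-5: compute runs tmp = 3; acc = -54; ((c * -2) == (acc - c)) -> false; return 54; compute2 runs tmp = 3; res = -54; ((res - c) == (c * -2)) -> false; return 54; both end at 54.
An exhaustive pass over the 245 declared inputs shows identical outputs.
verdict: equivalent


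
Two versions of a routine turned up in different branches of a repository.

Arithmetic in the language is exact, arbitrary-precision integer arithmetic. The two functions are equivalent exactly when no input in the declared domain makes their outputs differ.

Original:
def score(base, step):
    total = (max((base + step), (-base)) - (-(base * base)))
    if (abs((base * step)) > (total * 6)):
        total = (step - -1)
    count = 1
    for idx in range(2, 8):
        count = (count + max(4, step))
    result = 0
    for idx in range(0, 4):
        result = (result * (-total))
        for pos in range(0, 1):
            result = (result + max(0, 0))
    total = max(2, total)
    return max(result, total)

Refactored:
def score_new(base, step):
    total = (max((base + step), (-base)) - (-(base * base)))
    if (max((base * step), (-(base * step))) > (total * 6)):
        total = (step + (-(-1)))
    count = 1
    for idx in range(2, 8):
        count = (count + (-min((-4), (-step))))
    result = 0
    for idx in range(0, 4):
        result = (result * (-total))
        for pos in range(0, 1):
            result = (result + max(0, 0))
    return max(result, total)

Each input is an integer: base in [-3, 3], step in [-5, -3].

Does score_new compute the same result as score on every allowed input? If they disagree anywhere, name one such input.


The rewrite breaks on base=0, step=-5, where the results are 2 and 0.
score: total=0, then (abs((base * step)) > (total * 6)) is false, then count=1, then (idx=2), then count=5, then (idx=3), then count=9, then (idx=4), then count=13, then (idx=5), then count=17, then (idx=6), then count=21, then (idx=7), then count=25, then result=0, then (idx=0), then result=0, then (pos=0), then result=0, then (idx=1), then result=0, then (pos=0), then result=0, then (idx=2), then result=0, then (pos=0), then result=0, then (idx=3), then result=0, then (pos=0), then result=0, then total=2, then returns 2
score_new: total=0, then (max((base * step), (-(base * step))) > (total * 6)) is false, then count=1, then (idx=2), then count=5, then (idx=3), then count=9, then (idx=4), then count=13, then (idx=5), then count=17, then (idx=6), then count=21, then (idx=7), then count=25, then result=0, then (idx=0), then result=0, then (pos=0), then result=0, then (idx=1), then result=0, then (pos=0), then result=0, then (idx=2), then result=0, then (pos=0), then result=0, then (idx=3), then result=0, then (pos=0), then result=0, then returns 0
verdict: not equivalent; witness: base=0, step=-5


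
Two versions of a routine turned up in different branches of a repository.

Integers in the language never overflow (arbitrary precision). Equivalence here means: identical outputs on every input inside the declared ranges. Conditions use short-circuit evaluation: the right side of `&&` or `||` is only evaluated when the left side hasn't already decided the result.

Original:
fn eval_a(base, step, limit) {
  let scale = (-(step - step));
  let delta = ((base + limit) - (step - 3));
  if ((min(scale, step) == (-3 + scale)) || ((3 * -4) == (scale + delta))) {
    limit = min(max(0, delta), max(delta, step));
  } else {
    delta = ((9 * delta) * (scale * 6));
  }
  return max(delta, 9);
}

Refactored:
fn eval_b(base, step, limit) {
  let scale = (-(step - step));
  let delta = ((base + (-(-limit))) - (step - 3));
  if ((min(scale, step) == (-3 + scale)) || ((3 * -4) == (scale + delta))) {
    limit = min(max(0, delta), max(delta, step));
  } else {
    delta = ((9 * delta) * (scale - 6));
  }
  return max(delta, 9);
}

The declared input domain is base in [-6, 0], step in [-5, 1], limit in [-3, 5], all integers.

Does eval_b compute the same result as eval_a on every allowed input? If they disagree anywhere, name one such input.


Run the pair on base=-6, step=-5, limit=-3.
eval_a: scale=0, then delta=-1, then ((min(scale, step) == (-3 + scale)) || ((3 * -4) == (scale + delta))) is false, then delta=0, then returns 9
eval_b: scale=0, then delta=-1, then ((min(scale, step) == (-3 + scale)) || ((3 * -4) == (scale + delta))) is false, then delta=54, then returns 54
9 vs 54 — the two versions disagree here.
verdict: not equivalent; witness: base=-6, step=-5, limit=-3


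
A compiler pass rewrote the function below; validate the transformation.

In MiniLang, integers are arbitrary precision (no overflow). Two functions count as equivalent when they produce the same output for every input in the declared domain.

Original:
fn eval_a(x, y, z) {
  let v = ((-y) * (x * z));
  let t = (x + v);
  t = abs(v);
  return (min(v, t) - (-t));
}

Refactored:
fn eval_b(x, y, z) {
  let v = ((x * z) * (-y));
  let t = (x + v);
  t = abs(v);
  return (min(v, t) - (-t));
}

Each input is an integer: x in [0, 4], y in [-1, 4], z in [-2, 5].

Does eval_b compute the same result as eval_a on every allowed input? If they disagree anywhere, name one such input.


This is a faithful refactor — same computation, different form, but the computed results match everywhere.
As a probe, take x=0, y=-1, z=4: eval_a runs v=0, then t=0, then t=0, then returns 0; eval_b runs v=0, then t=0, then t=0, then returns 0; both end at 0.
Every one of the 240 inputs gives matching results.
verdict: equivalent


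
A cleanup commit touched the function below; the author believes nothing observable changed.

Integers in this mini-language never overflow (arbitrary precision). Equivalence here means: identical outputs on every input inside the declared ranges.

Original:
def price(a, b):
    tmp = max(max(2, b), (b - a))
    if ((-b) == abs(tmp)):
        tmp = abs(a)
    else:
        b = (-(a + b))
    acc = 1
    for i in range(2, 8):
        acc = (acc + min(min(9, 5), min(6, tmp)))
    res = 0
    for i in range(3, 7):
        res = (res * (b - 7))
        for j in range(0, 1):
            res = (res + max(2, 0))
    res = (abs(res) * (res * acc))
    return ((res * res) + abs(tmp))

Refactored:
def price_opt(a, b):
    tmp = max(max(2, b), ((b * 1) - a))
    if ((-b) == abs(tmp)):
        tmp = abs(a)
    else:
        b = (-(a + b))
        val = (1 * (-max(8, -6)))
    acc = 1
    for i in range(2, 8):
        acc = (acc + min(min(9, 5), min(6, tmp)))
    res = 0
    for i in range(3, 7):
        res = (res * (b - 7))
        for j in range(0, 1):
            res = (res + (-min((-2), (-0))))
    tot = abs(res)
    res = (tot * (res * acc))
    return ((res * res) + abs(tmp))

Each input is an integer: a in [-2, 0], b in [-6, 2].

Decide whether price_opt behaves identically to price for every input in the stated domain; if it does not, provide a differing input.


Reading the diff, among the changes: min/max/abs usage differs; also local variable names differ; also arithmetic usage differs; also constant usage differs; also statement counts differ.
Spot check at a=-1, b=-6 — price: tmp = 2; ((-b) == abs(tmp)) -> false; b = 7; acc = 1; [i=2]; acc = 3; [i=3]; acc = 5; [i=4]; acc = 7; [i=5]; acc = 9; [i=6]; acc = 11; [i=7]; acc = 13; res = 0; [i=3]; res = 0; [j=0]; res = 2; [i=4]; res = 0; [j=0]; res = 2; [i=5]; res = 0; [j=0]; res = 2; [i=6]; res = 0; [j=0]; res = 2; res = 52; return 2706. price_opt: tmp = 2; ((-b) == abs(tmp)) -> false; b = 7; val = -8; acc = 1; [i=2]; acc = 3; [i=3]; acc = 5; [i=4]; acc = 7; [i=5]; acc = 9; [i=6]; acc = 11; [i=7]; acc = 13; res = 0; [i=3]; res = 0; [j=0]; res = 2; [i=4]; res = 0; [j=0]; res = 2; [i=5]; res = 0; [j=0]; res = 2; [i=6]; res = 0; [j=0]; res = 2; tot = 2; res = 52; return 2706. Both give 2706.
Checked all 27 inputs in the declared domain: the outputs agree on every one.
verdict: equivalent


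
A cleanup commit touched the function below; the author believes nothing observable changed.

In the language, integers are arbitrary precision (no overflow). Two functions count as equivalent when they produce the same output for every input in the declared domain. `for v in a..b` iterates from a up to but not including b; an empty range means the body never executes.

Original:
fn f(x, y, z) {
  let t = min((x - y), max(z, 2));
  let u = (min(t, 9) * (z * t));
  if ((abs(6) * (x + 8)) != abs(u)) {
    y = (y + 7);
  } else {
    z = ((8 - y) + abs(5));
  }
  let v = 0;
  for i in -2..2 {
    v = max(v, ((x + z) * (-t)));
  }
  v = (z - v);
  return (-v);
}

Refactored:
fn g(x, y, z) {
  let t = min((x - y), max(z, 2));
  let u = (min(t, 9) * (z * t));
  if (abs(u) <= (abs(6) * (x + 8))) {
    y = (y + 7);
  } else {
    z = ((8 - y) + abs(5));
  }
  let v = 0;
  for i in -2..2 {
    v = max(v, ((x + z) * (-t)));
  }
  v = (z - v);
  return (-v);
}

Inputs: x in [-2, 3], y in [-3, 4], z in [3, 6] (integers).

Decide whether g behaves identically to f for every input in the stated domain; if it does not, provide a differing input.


The rewrite breaks on x=-2, y=1, z=4, where the results are 18 and 2.
f: t = -3; u = 36; ((abs(6) * (x + 8)) != abs(u)) -> false; z = 12; v = 0; [i=-2]; v = 30; [i=-1]; v = 30; [i=0]; v = 30; [i=1]; v = 30; v = -18; return 18
g: t = -3; u = 36; (abs(u) <= (abs(6) * (x + 8))) -> true; y = 8; v = 0; [i=-2]; v = 6; [i=-1]; v = 6; [i=0]; v = 6; [i=1]; v = 6; v = -2; return 2
verdict: not equivalent; witness: x=-2, y=1, z=4
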